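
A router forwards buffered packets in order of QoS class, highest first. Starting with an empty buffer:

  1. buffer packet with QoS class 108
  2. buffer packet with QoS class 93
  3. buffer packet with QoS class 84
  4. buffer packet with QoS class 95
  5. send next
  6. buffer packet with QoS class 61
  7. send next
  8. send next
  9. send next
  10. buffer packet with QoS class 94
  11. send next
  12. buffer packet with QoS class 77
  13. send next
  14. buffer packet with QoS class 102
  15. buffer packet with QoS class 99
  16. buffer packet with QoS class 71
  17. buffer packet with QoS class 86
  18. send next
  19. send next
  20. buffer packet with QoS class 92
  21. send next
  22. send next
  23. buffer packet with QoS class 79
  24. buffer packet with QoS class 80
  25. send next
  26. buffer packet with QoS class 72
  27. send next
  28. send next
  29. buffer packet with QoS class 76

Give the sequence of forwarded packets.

108, 95, 93, 84, 94, 77, 102, 99, 92, 86, 80, 79, 72

insert 108 → {108}
insert 93 → {108, 93}
insert 84 → {108, 93, 84}
insert 95 → {108, 95, 93, 84}
send next → 108; now {95, 93, 84}
insert 61 → {95, 93, 84, 61}
send next → 95; now {93, 84, 61}
send next → 93; now {84, 61}
send next → 84; now {61}
insert 94 → {94, 61}
send next → 94; now {61}
insert 77 → {77, 61}
send next → 77; now {61}
insert 102 → {102, 61}
insert 99 → {102, 99, 61}
insert 71 → {102, 99, 71, 61}
insert 86 → {102, 99, 86, 71, 61}
send next → 102; now {99, 86, 71, 61}
send next → 99; now {86, 71, 61}
insert 92 → {92, 86, 71, 61}
send next → 92; now {86, 71, 61}
send next → 86; now {71, 61}
insert 79 → {79, 71, 61}
insert 80 → {80, 79, 71, 61}
send next → 80; now {79, 71, 61}
insert 72 → {79, 72, 71, 61}
send next → 79; now {72, 71, 61}
send next → 72; now {71, 61}
insert 76 → {76, 71, 61}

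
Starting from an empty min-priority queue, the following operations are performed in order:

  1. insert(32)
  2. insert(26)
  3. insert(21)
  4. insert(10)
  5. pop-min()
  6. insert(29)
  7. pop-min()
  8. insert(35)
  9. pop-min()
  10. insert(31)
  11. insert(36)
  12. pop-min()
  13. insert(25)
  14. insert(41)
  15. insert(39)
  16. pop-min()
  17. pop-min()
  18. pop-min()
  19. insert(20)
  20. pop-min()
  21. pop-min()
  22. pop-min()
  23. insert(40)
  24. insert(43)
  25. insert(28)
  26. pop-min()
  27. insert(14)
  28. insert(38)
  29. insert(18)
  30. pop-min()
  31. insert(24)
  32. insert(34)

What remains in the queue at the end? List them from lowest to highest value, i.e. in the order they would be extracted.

18 → 24 → 34 → 38 → 39 → 40 → 41 → 43

insert 32 → {32}
insert 26 → {26, 32}
insert 21 → {21, 26, 32}
insert 10 → {10, 21, 26, 32}
pop-min → 10; now {21, 26, 32}
insert 29 → {21, 26, 29, 32}
pop-min → 21; now {26, 29, 32}
insert 35 → {26, 29, 32, 35}
pop-min → 26; now {29, 32, 35}
insert 31 → {29, 31, 32, 35}
insert 36 → {29, 31, 32, 35, 36}
pop-min → 29; now {31, 32, 35, 36}
insert 25 → {25, 31, 32, 35, 36}
insert 41 → {25, 31, 32, 35, 36, 41}
insert 39 → {25, 31, 32, 35, 36, 39, 41}
pop-min → 25; now {31, 32, 35, 36, 39, 41}
pop-min → 31; now {32, 35, 36, 39, 41}
pop-min → 32; now {35, 36, 39, 41}
insert 20 → {20, 35, 36, 39, 41}
pop-min → 20; now {35, 36, 39, 41}
pop-min → 35; now {36, 39, 41}
pop-min → 36; now {39, 41}
insert 40 → {39, 40, 41}
insert 43 → {39, 40, 41, 43}
insert 28 → {28, 39, 40, 41, 43}
pop-min → 28; now {39, 40, 41, 43}
insert 14 → {14, 39, 40, 41, 43}
insert 38 → {14, 38, 39, 40, 41, 43}
insert 18 → {14, 18, 38, 39, 40, 41, 43}
pop-min → 14; now {18, 38, 39, 40, 41, 43}
insert 24 → {18, 24, 38, 39, 40, 41, 43}
insert 34 → {18, 24, 34, 38, 39, 40, 41, 43}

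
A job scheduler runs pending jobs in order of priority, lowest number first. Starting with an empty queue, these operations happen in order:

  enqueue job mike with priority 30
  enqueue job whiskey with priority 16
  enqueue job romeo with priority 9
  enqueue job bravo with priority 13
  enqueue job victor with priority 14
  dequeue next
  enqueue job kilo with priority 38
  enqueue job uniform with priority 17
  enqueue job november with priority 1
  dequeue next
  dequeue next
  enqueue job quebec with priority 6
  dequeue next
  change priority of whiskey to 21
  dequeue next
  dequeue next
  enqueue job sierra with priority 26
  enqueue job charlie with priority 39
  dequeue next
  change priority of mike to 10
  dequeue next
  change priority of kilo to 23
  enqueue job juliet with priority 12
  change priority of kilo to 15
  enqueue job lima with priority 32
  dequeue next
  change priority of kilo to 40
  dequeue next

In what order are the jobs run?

add mike (priority 30) → {mike:30}
add whiskey (priority 16) → {whiskey:16, mike:30}
add romeo (priority 9) → {romeo:9, whiskey:16, mike:30}
add bravo (priority 13) → {romeo:9, bravo:13, whiskey:16, mike:30}
add victor (priority 14) → {romeo:9, bravo:13, victor:14, whiskey:16, mike:30}
dequeue next → romeo; now {bravo:13, victor:14, whiskey:16, mike:30}
add kilo (priority 38) → {bravo:13, victor:14, whiskey:16, mike:30, kilo:38}
add uniform (priority 17) → {bravo:13, victor:14, whiskey:16, uniform:17, mike:30, kilo:38}
add november (priority 1) → {november:1, bravo:13, victor:14, whiskey:16, uniform:17, mike:30, kilo:38}
dequeue next → november; now {bravo:13, victor:14, whiskey:16, uniform:17, mike:30, kilo:38}
dequeue next → bravo; now {victor:14, whiskey:16, uniform:17, mike:30, kilo:38}
add quebec (priority 6) → {quebec:6, victor:14, whiskey:16, uniform:17, mike:30, kilo:38}
dequeue next → quebec; now {victor:14, whiskey:16, uniform:17, mike:30, kilo:38}
update whiskey to priority 21 → {victor:14, uniform:17, whiskey:21, mike:30, kilo:38}
dequeue next → victor; now {uniform:17, whiskey:21, mike:30, kilo:38}
dequeue next → uniform; now {whiskey:21, mike:30, kilo:38}
add sierra (priority 26) → {whiskey:21, sierra:26, mike:30, kilo:38}
add charlie (priority 39) → {whiskey:21, sierra:26, mike:30, kilo:38, charlie:39}
dequeue next → whiskey; now {sierra:26, mike:30, kilo:38, charlie:39}
update mike to priority 10 → {mike:10, sierra:26, kilo:38, charlie:39}
dequeue next → mike; now {sierra:26, kilo:38, charlie:39}
update kilo to priority 23 → {kilo:23, sierra:26, charlie:39}
add juliet (priority 12) → {juliet:12, kilo:23, sierra:26, charlie:39}
update kilo to priority 15 → {juliet:12, kilo:15, sierra:26, charlie:39}
add lima (priority 32) → {juliet:12, kilo:15, sierra:26, lima:32, charlie:39}
dequeue next → juliet; now {kilo:15, sierra:26, lima:32, charlie:39}
update kilo to priority 40 → {sierra:26, lima:32, charlie:39, kilo:40}
dequeue next → sierra; now {lima:32, charlie:39, kilo:40}

romeo, november, bravo, quebec, victor, uniform, whiskey, mike, juliet, sierra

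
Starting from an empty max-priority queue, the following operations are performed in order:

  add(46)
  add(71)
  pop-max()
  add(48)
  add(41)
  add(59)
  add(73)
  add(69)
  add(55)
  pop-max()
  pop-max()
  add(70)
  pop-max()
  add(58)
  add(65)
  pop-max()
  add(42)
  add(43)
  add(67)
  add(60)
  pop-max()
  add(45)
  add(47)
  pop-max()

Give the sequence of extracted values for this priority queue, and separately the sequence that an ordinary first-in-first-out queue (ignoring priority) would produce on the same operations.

priority queue: 71 → 73 → 69 → 70 → 65 → 67 → 60; FIFO queue: [46, 71, 48, 41, 59, 73, 69]

insert 46 → {46}
insert 71 → {71, 46}
pop-max → 71; now {46}
insert 48 → {48, 46}
insert 41 → {48, 46, 41}
insert 59 → {59, 48, 46, 41}
insert 73 → {73, 59, 48, 46, 41}
insert 69 → {73, 69, 59, 48, 46, 41}
insert 55 → {73, 69, 59, 55, 48, 46, 41}
pop-max → 73; now {69, 59, 55, 48, 46, 41}
pop-max → 69; now {59, 55, 48, 46, 41}
insert 70 → {70, 59, 55, 48, 46, 41}
pop-max → 70; now {59, 55, 48, 46, 41}
insert 58 → {59, 58, 55, 48, 46, 41}
insert 65 → {65, 59, 58, 55, 48, 46, 41}
pop-max → 65; now {59, 58, 55, 48, 46, 41}
insert 42 → {59, 58, 55, 48, 46, 42, 41}
insert 43 → {59, 58, 55, 48, 46, 43, 42, 41}
insert 67 → {67, 59, 58, 55, 48, 46, 43, 42, 41}
insert 60 → {67, 60, 59, 58, 55, 48, 46, 43, 42, 41}
pop-max → 67; now {60, 59, 58, 55, 48, 46, 43, 42, 41}
insert 45 → {60, 59, 58, 55, 48, 46, 45, 43, 42, 41}
insert 47 → {60, 59, 58, 55, 48, 47, 46, 45, 43, 42, 41}
pop-max → 60; now {59, 58, 55, 48, 47, 46, 45, 43, 42, 41}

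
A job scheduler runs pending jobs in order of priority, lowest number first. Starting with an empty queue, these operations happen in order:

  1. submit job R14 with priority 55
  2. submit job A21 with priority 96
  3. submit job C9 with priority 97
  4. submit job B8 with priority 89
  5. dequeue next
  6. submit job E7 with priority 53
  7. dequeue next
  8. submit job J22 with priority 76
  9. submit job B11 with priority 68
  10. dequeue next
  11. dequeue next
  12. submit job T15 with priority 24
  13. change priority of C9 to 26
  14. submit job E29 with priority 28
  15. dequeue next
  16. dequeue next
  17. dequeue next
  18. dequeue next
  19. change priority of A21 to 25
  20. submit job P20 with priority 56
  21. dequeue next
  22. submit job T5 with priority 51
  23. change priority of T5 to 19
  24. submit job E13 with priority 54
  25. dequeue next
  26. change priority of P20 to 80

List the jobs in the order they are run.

[R14, E7, B11, J22, T15, C9, E29, B8, A21, T5]

add R14 (priority 55) → {R14:55}
add A21 (priority 96) → {R14:55, A21:96}
add C9 (priority 97) → {R14:55, A21:96, C9:97}
add B8 (priority 89) → {R14:55, B8:89, A21:96, C9:97}
dequeue next → R14; now {B8:89, A21:96, C9:97}
add E7 (priority 53) → {E7:53, B8:89, A21:96, C9:97}
dequeue next → E7; now {B8:89, A21:96, C9:97}
add J22 (priority 76) → {J22:76, B8:89, A21:96, C9:97}
add B11 (priority 68) → {B11:68, J22:76, B8:89, A21:96, C9:97}
dequeue next → B11; now {J22:76, B8:89, A21:96, C9:97}
dequeue next → J22; now {B8:89, A21:96, C9:97}
add T15 (priority 24) → {T15:24, B8:89, A21:96, C9:97}
update C9 to priority 26 → {T15:24, C9:26, B8:89, A21:96}
add E29 (priority 28) → {T15:24, C9:26, E29:28, B8:89, A21:96}
dequeue next → T15; now {C9:26, E29:28, B8:89, A21:96}
dequeue next → C9; now {E29:28, B8:89, A21:96}
dequeue next → E29; now {B8:89, A21:96}
dequeue next → B8; now {A21:96}
update A21 to priority 25 → {A21:25}
add P20 (priority 56) → {A21:25, P20:56}
dequeue next → A21; now {P20:56}
add T5 (priority 51) → {T5:51, P20:56}
update T5 to priority 19 → {T5:19, P20:56}
add E13 (priority 54) → {T5:19, E13:54, P20:56}
dequeue next → T5; now {E13:54, P20:56}
update P20 to priority 80 → {E13:54, P20:80}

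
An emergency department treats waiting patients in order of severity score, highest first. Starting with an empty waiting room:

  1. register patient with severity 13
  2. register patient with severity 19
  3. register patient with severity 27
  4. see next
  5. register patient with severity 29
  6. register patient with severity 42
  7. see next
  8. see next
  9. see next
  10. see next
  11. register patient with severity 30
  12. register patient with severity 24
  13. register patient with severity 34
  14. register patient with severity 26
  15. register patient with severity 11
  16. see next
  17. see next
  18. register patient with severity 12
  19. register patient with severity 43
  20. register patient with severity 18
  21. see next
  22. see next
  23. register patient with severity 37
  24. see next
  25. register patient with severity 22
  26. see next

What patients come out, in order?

27, 42, 29, 19, 13, 34, 30, 43, 26, 37, 24

insert 13 → {13}
insert 19 → {19, 13}
insert 27 → {27, 19, 13}
see next → 27; now {19, 13}
insert 29 → {29, 19, 13}
insert 42 → {42, 29, 19, 13}
see next → 42; now {29, 19, 13}
see next → 29; now {19, 13}
see next → 19; now {13}
see next → 13; now {}
insert 30 → {30}
insert 24 → {30, 24}
insert 34 → {34, 30, 24}
insert 26 → {34, 30, 26, 24}
insert 11 → {34, 30, 26, 24, 11}
see next → 34; now {30, 26, 24, 11}
see next → 30; now {26, 24, 11}
insert 12 → {26, 24, 12, 11}
insert 43 → {43, 26, 24, 12, 11}
insert 18 → {43, 26, 24, 18, 12, 11}
see next → 43; now {26, 24, 18, 12, 11}
see next → 26; now {24, 18, 12, 11}
insert 37 → {37, 24, 18, 12, 11}
see next → 37; now {24, 18, 12, 11}
insert 22 → {24, 22, 18, 12, 11}
see next → 24; now {22, 18, 12, 11}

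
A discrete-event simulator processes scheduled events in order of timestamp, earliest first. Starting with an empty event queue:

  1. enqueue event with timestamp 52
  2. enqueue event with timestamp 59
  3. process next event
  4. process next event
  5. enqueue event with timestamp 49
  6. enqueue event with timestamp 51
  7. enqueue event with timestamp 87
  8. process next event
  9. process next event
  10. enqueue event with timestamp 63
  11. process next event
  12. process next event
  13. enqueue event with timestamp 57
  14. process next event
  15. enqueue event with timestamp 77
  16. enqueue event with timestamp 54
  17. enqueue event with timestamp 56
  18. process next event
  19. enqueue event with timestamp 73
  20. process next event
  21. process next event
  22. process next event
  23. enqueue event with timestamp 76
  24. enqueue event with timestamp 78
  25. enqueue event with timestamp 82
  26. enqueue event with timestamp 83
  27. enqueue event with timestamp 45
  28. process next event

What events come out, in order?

insert 52 → {52}
insert 59 → {52, 59}
process next event → 52; now {59}
process next event → 59; now {}
insert 49 → {49}
insert 51 → {49, 51}
insert 87 → {49, 51, 87}
process next event → 49; now {51, 87}
process next event → 51; now {87}
insert 63 → {63, 87}
process next event → 63; now {87}
process next event → 87; now {}
insert 57 → {57}
process next event → 57; now {}
insert 77 → {77}
insert 54 → {54, 77}
insert 56 → {54, 56, 77}
process next event → 54; now {56, 77}
insert 73 → {56, 73, 77}
process next event → 56; now {73, 77}
process next event → 73; now {77}
process next event → 77; now {}
insert 76 → {76}
insert 78 → {76, 78}
insert 82 → {76, 78, 82}
insert 83 → {76, 78, 82, 83}
insert 45 → {45, 76, 78, 82, 83}
process next event → 45; now {76, 78, 82, 83}

52, 59, 49, 51, 63, 87, 57, 54, 56, 73, 77, 45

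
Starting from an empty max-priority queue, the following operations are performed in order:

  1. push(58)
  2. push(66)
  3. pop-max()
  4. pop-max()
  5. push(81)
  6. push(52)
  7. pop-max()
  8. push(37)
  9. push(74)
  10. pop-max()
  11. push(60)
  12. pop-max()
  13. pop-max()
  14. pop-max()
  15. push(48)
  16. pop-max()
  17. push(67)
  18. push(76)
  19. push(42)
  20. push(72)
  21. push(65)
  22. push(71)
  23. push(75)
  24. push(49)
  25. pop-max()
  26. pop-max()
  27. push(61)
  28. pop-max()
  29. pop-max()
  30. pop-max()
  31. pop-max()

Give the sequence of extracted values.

66, 58, 81, 74, 60, 52, 37, 48, 76, 75, 72, 71, 67, 65

insert 58 → {58}
insert 66 → {66, 58}
pop-max → 66; now {58}
pop-max → 58; now {}
insert 81 → {81}
insert 52 → {81, 52}
pop-max → 81; now {52}
insert 37 → {52, 37}
insert 74 → {74, 52, 37}
pop-max → 74; now {52, 37}
insert 60 → {60, 52, 37}
pop-max → 60; now {52, 37}
pop-max → 52; now {37}
pop-max → 37; now {}
insert 48 → {48}
pop-max → 48; now {}
insert 67 → {67}
insert 76 → {76, 67}
insert 42 → {76, 67, 42}
insert 72 → {76, 72, 67, 42}
insert 65 → {76, 72, 67, 65, 42}
insert 71 → {76, 72, 71, 67, 65, 42}
insert 75 → {76, 75, 72, 71, 67, 65, 42}
insert 49 → {76, 75, 72, 71, 67, 65, 49, 42}
pop-max → 76; now {75, 72, 71, 67, 65, 49, 42}
pop-max → 75; now {72, 71, 67, 65, 49, 42}
insert 61 → {72, 71, 67, 65, 61, 49, 42}
pop-max → 72; now {71, 67, 65, 61, 49, 42}
pop-max → 71; now {67, 65, 61, 49, 42}
pop-max → 67; now {65, 61, 49, 42}
pop-max → 65; now {61, 49, 42}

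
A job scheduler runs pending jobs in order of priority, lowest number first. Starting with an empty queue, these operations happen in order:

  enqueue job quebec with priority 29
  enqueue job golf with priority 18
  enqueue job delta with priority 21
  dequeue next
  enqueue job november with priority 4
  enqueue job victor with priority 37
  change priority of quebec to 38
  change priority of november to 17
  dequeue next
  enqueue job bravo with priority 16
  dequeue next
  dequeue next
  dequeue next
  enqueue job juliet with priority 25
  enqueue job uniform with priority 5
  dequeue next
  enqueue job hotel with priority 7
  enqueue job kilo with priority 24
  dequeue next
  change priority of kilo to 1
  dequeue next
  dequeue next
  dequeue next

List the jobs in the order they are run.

add quebec (priority 29) → {quebec:29}
add golf (priority 18) → {golf:18, quebec:29}
add delta (priority 21) → {golf:18, delta:21, quebec:29}
dequeue next → golf; now {delta:21, quebec:29}
add november (priority 4) → {november:4, delta:21, quebec:29}
add victor (priority 37) → {november:4, delta:21, quebec:29, victor:37}
update quebec to priority 38 → {november:4, delta:21, victor:37, quebec:38}
update november to priority 17 → {november:17, delta:21, victor:37, quebec:38}
dequeue next → november; now {delta:21, victor:37, quebec:38}
add bravo (priority 16) → {bravo:16, delta:21, victor:37, quebec:38}
dequeue next → bravo; now {delta:21, victor:37, quebec:38}
dequeue next → delta; now {victor:37, quebec:38}
dequeue next → victor; now {quebec:38}
add juliet (priority 25) → {juliet:25, quebec:38}
add uniform (priority 5) → {uniform:5, juliet:25, quebec:38}
dequeue next → uniform; now {juliet:25, quebec:38}
add hotel (priority 7) → {hotel:7, juliet:25, quebec:38}
add kilo (priority 24) → {hotel:7, kilo:24, juliet:25, quebec:38}
dequeue next → hotel; now {kilo:24, juliet:25, quebec:38}
update kilo to priority 1 → {kilo:1, juliet:25, quebec:38}
dequeue next → kilo; now {juliet:25, quebec:38}
dequeue next → juliet; now {quebec:38}
dequeue next → quebec; now {}

golf → november → bravo → delta → victor → uniform → hotel → kilo → juliet → quebec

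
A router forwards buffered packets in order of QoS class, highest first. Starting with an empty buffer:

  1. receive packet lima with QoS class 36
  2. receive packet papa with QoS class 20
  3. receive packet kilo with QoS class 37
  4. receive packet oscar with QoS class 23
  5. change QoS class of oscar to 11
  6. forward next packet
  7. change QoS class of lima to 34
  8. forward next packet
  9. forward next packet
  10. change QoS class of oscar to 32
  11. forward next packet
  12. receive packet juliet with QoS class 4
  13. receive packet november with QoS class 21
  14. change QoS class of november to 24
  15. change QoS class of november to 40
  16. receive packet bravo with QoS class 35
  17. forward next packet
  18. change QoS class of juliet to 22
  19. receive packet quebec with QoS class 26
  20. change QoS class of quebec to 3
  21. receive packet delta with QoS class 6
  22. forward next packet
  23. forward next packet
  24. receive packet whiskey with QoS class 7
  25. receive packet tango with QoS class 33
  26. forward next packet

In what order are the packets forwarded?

add lima (QoS class 36) → {lima:36}
add papa (QoS class 20) → {lima:36, papa:20}
add kilo (QoS class 37) → {kilo:37, lima:36, papa:20}
add oscar (QoS class 23) → {kilo:37, lima:36, oscar:23, papa:20}
update oscar to QoS class 11 → {kilo:37, lima:36, papa:20, oscar:11}
forward next packet → kilo; now {lima:36, papa:20, oscar:11}
update lima to QoS class 34 → {lima:34, papa:20, oscar:11}
forward next packet → lima; now {papa:20, oscar:11}
forward next packet → papa; now {oscar:11}
update oscar to QoS class 32 → {oscar:32}
forward next packet → oscar; now {}
add juliet (QoS class 4) → {juliet:4}
add november (QoS class 21) → {november:21, juliet:4}
update november to QoS class 24 → {november:24, juliet:4}
update november to QoS class 40 → {november:40, juliet:4}
add bravo (QoS class 35) → {november:40, bravo:35, juliet:4}
forward next packet → november; now {bravo:35, juliet:4}
update juliet to QoS class 22 → {bravo:35, juliet:22}
add quebec (QoS class 26) → {bravo:35, quebec:26, juliet:22}
update quebec to QoS class 3 → {bravo:35, juliet:22, quebec:3}
add delta (QoS class 6) → {bravo:35, juliet:22, delta:6, quebec:3}
forward next packet → bravo; now {juliet:22, delta:6, quebec:3}
forward next packet → juliet; now {delta:6, quebec:3}
add whiskey (QoS class 7) → {whiskey:7, delta:6, quebec:3}
add tango (QoS class 33) → {tango:33, whiskey:7, delta:6, quebec:3}
forward next packet → tango; now {whiskey:7, delta:6, quebec:3}

[kilo, lima, papa, oscar, november, bravo, juliet, tango]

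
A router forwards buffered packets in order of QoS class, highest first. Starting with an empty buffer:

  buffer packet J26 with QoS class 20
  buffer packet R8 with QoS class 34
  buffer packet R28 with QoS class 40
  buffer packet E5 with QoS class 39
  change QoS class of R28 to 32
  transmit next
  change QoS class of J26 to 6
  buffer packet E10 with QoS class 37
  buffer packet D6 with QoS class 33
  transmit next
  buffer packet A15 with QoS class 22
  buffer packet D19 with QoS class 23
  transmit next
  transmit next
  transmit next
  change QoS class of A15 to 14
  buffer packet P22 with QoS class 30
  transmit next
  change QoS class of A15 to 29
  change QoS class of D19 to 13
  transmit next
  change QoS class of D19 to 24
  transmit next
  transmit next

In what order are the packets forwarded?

add J26 (QoS class 20) → {J26:20}
add R8 (QoS class 34) → {R8:34, J26:20}
add R28 (QoS class 40) → {R28:40, R8:34, J26:20}
add E5 (QoS class 39) → {R28:40, E5:39, R8:34, J26:20}
update R28 to QoS class 32 → {E5:39, R8:34, R28:32, J26:20}
transmit next → E5; now {R8:34, R28:32, J26:20}
update J26 to QoS class 6 → {R8:34, R28:32, J26:6}
add E10 (QoS class 37) → {E10:37, R8:34, R28:32, J26:6}
add D6 (QoS class 33) → {E10:37, R8:34, D6:33, R28:32, J26:6}
transmit next → E10; now {R8:34, D6:33, R28:32, J26:6}
add A15 (QoS class 22) → {R8:34, D6:33, R28:32, A15:22, J26:6}
add D19 (QoS class 23) → {R8:34, D6:33, R28:32, D19:23, A15:22, J26:6}
transmit next → R8; now {D6:33, R28:32, D19:23, A15:22, J26:6}
transmit next → D6; now {R28:32, D19:23, A15:22, J26:6}
transmit next → R28; now {D19:23, A15:22, J26:6}
update A15 to QoS class 14 → {D19:23, A15:14, J26:6}
add P22 (QoS class 30) → {P22:30, D19:23, A15:14, J26:6}
transmit next → P22; now {D19:23, A15:14, J26:6}
update A15 to QoS class 29 → {A15:29, D19:23, J26:6}
update D19 to QoS class 13 → {A15:29, D19:13, J26:6}
transmit next → A15; now {D19:13, J26:6}
update D19 to QoS class 24 → {D19:24, J26:6}
transmit next → D19; now {J26:6}
transmit next → J26; now {}

[E5, E10, R8, D6, R28, P22, A15, D19, J26]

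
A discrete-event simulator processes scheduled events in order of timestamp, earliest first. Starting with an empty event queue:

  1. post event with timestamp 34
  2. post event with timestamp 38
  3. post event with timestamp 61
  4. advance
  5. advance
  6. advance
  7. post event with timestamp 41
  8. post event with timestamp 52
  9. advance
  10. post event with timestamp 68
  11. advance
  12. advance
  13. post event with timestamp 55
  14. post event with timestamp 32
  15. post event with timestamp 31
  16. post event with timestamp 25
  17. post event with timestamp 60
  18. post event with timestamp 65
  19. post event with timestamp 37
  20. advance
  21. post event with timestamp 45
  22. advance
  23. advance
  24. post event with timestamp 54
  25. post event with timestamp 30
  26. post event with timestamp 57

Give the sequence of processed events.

insert 34 → {34}
insert 38 → {34, 38}
insert 61 → {34, 38, 61}
advance → 34; now {38, 61}
advance → 38; now {61}
advance → 61; now {}
insert 41 → {41}
insert 52 → {41, 52}
advance → 41; now {52}
insert 68 → {52, 68}
advance → 52; now {68}
advance → 68; now {}
insert 55 → {55}
insert 32 → {32, 55}
insert 31 → {31, 32, 55}
insert 25 → {25, 31, 32, 55}
insert 60 → {25, 31, 32, 55, 60}
insert 65 → {25, 31, 32, 55, 60, 65}
insert 37 → {25, 31, 32, 37, 55, 60, 65}
advance → 25; now {31, 32, 37, 55, 60, 65}
insert 45 → {31, 32, 37, 45, 55, 60, 65}
advance → 31; now {32, 37, 45, 55, 60, 65}
advance → 32; now {37, 45, 55, 60, 65}
insert 54 → {37, 45, 54, 55, 60, 65}
insert 30 → {30, 37, 45, 54, 55, 60, 65}
insert 57 → {30, 37, 45, 54, 55, 57, 60, 65}

34, 38, 61, 41, 52, 68, 25, 31, 32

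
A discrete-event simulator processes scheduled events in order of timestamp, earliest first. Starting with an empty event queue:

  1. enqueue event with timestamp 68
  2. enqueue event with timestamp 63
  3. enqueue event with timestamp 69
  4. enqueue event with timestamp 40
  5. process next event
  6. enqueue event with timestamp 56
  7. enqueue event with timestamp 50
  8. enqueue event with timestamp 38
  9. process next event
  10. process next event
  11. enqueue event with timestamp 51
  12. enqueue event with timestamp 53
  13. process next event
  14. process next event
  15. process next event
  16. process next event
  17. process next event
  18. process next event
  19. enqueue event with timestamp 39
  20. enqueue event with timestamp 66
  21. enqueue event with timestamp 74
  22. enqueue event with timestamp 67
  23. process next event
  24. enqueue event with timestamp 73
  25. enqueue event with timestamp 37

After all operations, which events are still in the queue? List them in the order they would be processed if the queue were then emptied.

insert 68 → {68}
insert 63 → {63, 68}
insert 69 → {63, 68, 69}
insert 40 → {40, 63, 68, 69}
process next event → 40; now {63, 68, 69}
insert 56 → {56, 63, 68, 69}
insert 50 → {50, 56, 63, 68, 69}
insert 38 → {38, 50, 56, 63, 68, 69}
process next event → 38; now {50, 56, 63, 68, 69}
process next event → 50; now {56, 63, 68, 69}
insert 51 → {51, 56, 63, 68, 69}
insert 53 → {51, 53, 56, 63, 68, 69}
process next event → 51; now {53, 56, 63, 68, 69}
process next event → 53; now {56, 63, 68, 69}
process next event → 56; now {63, 68, 69}
process next event → 63; now {68, 69}
process next event → 68; now {69}
process next event → 69; now {}
insert 39 → {39}
insert 66 → {39, 66}
insert 74 → {39, 66, 74}
insert 67 → {39, 66, 67, 74}
process next event → 39; now {66, 67, 74}
insert 73 → {66, 67, 73, 74}
insert 37 → {37, 66, 67, 73, 74}

[37, 66, 67, 73, 74]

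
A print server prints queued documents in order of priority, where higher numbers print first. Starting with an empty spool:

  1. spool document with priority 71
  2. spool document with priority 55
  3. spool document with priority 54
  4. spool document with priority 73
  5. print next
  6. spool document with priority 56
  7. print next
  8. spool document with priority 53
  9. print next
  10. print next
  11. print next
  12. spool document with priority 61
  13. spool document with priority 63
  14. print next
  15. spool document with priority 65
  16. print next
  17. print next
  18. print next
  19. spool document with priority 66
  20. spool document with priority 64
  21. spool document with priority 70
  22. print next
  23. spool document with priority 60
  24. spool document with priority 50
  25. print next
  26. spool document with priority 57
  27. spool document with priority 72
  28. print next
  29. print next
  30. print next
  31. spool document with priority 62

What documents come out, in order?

73, 71, 56, 55, 54, 63, 65, 61, 53, 70, 66, 72, 64, 60

insert 71 → {71}
insert 55 → {71, 55}
insert 54 → {71, 55, 54}
insert 73 → {73, 71, 55, 54}
print next → 73; now {71, 55, 54}
insert 56 → {71, 56, 55, 54}
print next → 71; now {56, 55, 54}
insert 53 → {56, 55, 54, 53}
print next → 56; now {55, 54, 53}
print next → 55; now {54, 53}
print next → 54; now {53}
insert 61 → {61, 53}
insert 63 → {63, 61, 53}
print next → 63; now {61, 53}
insert 65 → {65, 61, 53}
print next → 65; now {61, 53}
print next → 61; now {53}
print next → 53; now {}
insert 66 → {66}
insert 64 → {66, 64}
insert 70 → {70, 66, 64}
print next → 70; now {66, 64}
insert 60 → {66, 64, 60}
insert 50 → {66, 64, 60, 50}
print next → 66; now {64, 60, 50}
insert 57 → {64, 60, 57, 50}
insert 72 → {72, 64, 60, 57, 50}
print next → 72; now {64, 60, 57, 50}
print next → 64; now {60, 57, 50}
print next → 60; now {57, 50}
insert 62 → {62, 57, 50}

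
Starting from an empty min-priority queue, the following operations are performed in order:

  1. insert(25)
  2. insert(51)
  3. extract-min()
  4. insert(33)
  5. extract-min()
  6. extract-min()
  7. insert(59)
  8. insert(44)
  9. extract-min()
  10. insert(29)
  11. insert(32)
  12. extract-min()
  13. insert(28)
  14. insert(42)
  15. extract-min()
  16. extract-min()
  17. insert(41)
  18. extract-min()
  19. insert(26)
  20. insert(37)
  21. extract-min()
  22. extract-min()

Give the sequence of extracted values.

[25, 33, 51, 44, 29, 28, 32, 41, 26, 37]

insert 25 → {25}
insert 51 → {25, 51}
extract-min → 25; now {51}
insert 33 → {33, 51}
extract-min → 33; now {51}
extract-min → 51; now {}
insert 59 → {59}
insert 44 → {44, 59}
extract-min → 44; now {59}
insert 29 → {29, 59}
insert 32 → {29, 32, 59}
extract-min → 29; now {32, 59}
insert 28 → {28, 32, 59}
insert 42 → {28, 32, 42, 59}
extract-min → 28; now {32, 42, 59}
extract-min → 32; now {42, 59}
insert 41 → {41, 42, 59}
extract-min → 41; now {42, 59}
insert 26 → {26, 42, 59}
insert 37 → {26, 37, 42, 59}
extract-min → 26; now {37, 42, 59}
extract-min → 37; now {42, 59}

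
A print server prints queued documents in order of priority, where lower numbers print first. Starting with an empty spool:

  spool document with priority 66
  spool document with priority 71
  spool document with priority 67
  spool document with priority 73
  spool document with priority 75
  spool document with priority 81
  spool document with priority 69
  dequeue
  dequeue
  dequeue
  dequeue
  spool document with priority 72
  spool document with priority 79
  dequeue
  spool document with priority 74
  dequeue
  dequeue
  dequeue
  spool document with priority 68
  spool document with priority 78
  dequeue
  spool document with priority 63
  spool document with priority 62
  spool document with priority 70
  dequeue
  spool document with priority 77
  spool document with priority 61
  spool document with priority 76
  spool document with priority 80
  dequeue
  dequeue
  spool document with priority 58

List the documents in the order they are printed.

insert 66 → {66}
insert 71 → {66, 71}
insert 67 → {66, 67, 71}
insert 73 → {66, 67, 71, 73}
insert 75 → {66, 67, 71, 73, 75}
insert 81 → {66, 67, 71, 73, 75, 81}
insert 69 → {66, 67, 69, 71, 73, 75, 81}
dequeue → 66; now {67, 69, 71, 73, 75, 81}
dequeue → 67; now {69, 71, 73, 75, 81}
dequeue → 69; now {71, 73, 75, 81}
dequeue → 71; now {73, 75, 81}
insert 72 → {72, 73, 75, 81}
insert 79 → {72, 73, 75, 79, 81}
dequeue → 72; now {73, 75, 79, 81}
insert 74 → {73, 74, 75, 79, 81}
dequeue → 73; now {74, 75, 79, 81}
dequeue → 74; now {75, 79, 81}
dequeue → 75; now {79, 81}
insert 68 → {68, 79, 81}
insert 78 → {68, 78, 79, 81}
dequeue → 68; now {78, 79, 81}
insert 63 → {63, 78, 79, 81}
insert 62 → {62, 63, 78, 79, 81}
insert 70 → {62, 63, 70, 78, 79, 81}
dequeue → 62; now {63, 70, 78, 79, 81}
insert 77 → {63, 70, 77, 78, 79, 81}
insert 61 → {61, 63, 70, 77, 78, 79, 81}
insert 76 → {61, 63, 70, 76, 77, 78, 79, 81}
insert 80 → {61, 63, 70, 76, 77, 78, 79, 80, 81}
dequeue → 61; now {63, 70, 76, 77, 78, 79, 80, 81}
dequeue → 63; now {70, 76, 77, 78, 79, 80, 81}
insert 58 → {58, 70, 76, 77, 78, 79, 80, 81}

66, 67, 69, 71, 72, 73, 74, 75, 68, 62, 61, 63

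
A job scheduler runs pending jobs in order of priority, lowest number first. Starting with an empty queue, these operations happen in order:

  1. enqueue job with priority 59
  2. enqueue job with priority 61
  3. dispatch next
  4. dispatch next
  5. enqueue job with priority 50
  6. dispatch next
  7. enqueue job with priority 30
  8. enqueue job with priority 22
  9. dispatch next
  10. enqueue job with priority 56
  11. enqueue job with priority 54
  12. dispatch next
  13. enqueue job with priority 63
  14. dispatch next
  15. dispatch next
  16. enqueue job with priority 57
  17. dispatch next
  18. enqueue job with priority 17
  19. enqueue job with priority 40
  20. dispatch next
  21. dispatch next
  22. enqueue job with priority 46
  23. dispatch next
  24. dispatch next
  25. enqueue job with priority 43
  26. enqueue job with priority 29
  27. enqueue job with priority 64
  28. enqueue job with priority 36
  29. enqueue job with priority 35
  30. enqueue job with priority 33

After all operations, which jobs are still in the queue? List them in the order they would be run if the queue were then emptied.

insert 59 → {59}
insert 61 → {59, 61}
dispatch next → 59; now {61}
dispatch next → 61; now {}
insert 50 → {50}
dispatch next → 50; now {}
insert 30 → {30}
insert 22 → {22, 30}
dispatch next → 22; now {30}
insert 56 → {30, 56}
insert 54 → {30, 54, 56}
dispatch next → 30; now {54, 56}
insert 63 → {54, 56, 63}
dispatch next → 54; now {56, 63}
dispatch next → 56; now {63}
insert 57 → {57, 63}
dispatch next → 57; now {63}
insert 17 → {17, 63}
insert 40 → {17, 40, 63}
dispatch next → 17; now {40, 63}
dispatch next → 40; now {63}
insert 46 → {46, 63}
dispatch next → 46; now {63}
dispatch next → 63; now {}
insert 43 → {43}
insert 29 → {29, 43}
insert 64 → {29, 43, 64}
insert 36 → {29, 36, 43, 64}
insert 35 → {29, 35, 36, 43, 64}
insert 33 → {29, 33, 35, 36, 43, 64}

29 → 33 → 35 → 36 → 43 → 64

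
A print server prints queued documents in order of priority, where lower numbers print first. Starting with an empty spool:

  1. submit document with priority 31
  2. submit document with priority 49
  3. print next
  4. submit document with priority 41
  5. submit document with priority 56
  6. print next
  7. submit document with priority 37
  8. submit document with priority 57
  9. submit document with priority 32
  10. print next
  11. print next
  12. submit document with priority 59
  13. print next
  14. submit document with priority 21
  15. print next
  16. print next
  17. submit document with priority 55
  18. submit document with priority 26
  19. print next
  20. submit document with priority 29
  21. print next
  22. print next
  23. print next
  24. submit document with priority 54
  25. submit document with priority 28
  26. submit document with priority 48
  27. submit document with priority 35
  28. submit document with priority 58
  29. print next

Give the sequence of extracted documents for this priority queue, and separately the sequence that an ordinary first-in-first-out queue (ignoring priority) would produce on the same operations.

priority queue: [31, 41, 32, 37, 49, 21, 56, 26, 29, 55, 57, 28]; FIFO queue: [31, 49, 41, 56, 37, 57, 32, 59, 21, 55, 26, 29]

insert 31 → {31}
insert 49 → {31, 49}
print next → 31; now {49}
insert 41 → {41, 49}
insert 56 → {41, 49, 56}
print next → 41; now {49, 56}
insert 37 → {37, 49, 56}
insert 57 → {37, 49, 56, 57}
insert 32 → {32, 37, 49, 56, 57}
print next → 32; now {37, 49, 56, 57}
print next → 37; now {49, 56, 57}
insert 59 → {49, 56, 57, 59}
print next → 49; now {56, 57, 59}
insert 21 → {21, 56, 57, 59}
print next → 21; now {56, 57, 59}
print next → 56; now {57, 59}
insert 55 → {55, 57, 59}
insert 26 → {26, 55, 57, 59}
print next → 26; now {55, 57, 59}
insert 29 → {29, 55, 57, 59}
print next → 29; now {55, 57, 59}
print next → 55; now {57, 59}
print next → 57; now {59}
insert 54 → {54, 59}
insert 28 → {28, 54, 59}
insert 48 → {28, 48, 54, 59}
insert 35 → {28, 35, 48, 54, 59}
insert 58 → {28, 35, 48, 54, 58, 59}
print next → 28; now {35, 48, 54, 58, 59}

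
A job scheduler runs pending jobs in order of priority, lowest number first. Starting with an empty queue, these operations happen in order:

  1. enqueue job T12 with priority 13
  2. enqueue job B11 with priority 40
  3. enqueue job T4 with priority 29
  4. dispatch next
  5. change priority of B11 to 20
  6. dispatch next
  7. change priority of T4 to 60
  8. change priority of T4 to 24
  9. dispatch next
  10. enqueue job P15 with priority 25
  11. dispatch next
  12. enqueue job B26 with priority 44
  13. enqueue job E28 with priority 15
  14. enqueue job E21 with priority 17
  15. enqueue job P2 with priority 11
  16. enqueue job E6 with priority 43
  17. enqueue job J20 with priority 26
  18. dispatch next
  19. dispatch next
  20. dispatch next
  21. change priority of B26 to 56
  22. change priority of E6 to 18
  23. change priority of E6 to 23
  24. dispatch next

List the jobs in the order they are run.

add T12 (priority 13) → {T12:13}
add B11 (priority 40) → {T12:13, B11:40}
add T4 (priority 29) → {T12:13, T4:29, B11:40}
dispatch next → T12; now {T4:29, B11:40}
update B11 to priority 20 → {B11:20, T4:29}
dispatch next → B11; now {T4:29}
update T4 to priority 60 → {T4:60}
update T4 to priority 24 → {T4:24}
dispatch next → T4; now {}
add P15 (priority 25) → {P15:25}
dispatch next → P15; now {}
add B26 (priority 44) → {B26:44}
add E28 (priority 15) → {E28:15, B26:44}
add E21 (priority 17) → {E28:15, E21:17, B26:44}
add P2 (priority 11) → {P2:11, E28:15, E21:17, B26:44}
add E6 (priority 43) → {P2:11, E28:15, E21:17, E6:43, B26:44}
add J20 (priority 26) → {P2:11, E28:15, E21:17, J20:26, E6:43, B26:44}
dispatch next → P2; now {E28:15, E21:17, J20:26, E6:43, B26:44}
dispatch next → E28; now {E21:17, J20:26, E6:43, B26:44}
dispatch next → E21; now {J20:26, E6:43, B26:44}
update B26 to priority 56 → {J20:26, E6:43, B26:56}
update E6 to priority 18 → {E6:18, J20:26, B26:56}
update E6 to priority 23 → {E6:23, J20:26, B26:56}
dispatch next → E6; now {J20:26, B26:56}

T12, B11, T4, P15, P2, E28, E21, E6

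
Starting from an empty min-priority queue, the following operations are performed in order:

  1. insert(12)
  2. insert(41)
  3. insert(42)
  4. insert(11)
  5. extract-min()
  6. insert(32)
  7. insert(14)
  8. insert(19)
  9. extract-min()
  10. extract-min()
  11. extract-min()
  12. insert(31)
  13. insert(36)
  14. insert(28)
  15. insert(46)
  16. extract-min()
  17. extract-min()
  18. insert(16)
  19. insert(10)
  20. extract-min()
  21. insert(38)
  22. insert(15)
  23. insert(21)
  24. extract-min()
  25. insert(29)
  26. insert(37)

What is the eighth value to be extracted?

insert 12 → {12}
insert 41 → {12, 41}
insert 42 → {12, 41, 42}
insert 11 → {11, 12, 41, 42}
extract-min → 11; now {12, 41, 42}
insert 32 → {12, 32, 41, 42}
insert 14 → {12, 14, 32, 41, 42}
insert 19 → {12, 14, 19, 32, 41, 42}
extract-min → 12; now {14, 19, 32, 41, 42}
extract-min → 14; now {19, 32, 41, 42}
extract-min → 19; now {32, 41, 42}
insert 31 → {31, 32, 41, 42}
insert 36 → {31, 32, 36, 41, 42}
insert 28 → {28, 31, 32, 36, 41, 42}
insert 46 → {28, 31, 32, 36, 41, 42, 46}
extract-min → 28; now {31, 32, 36, 41, 42, 46}
extract-min → 31; now {32, 36, 41, 42, 46}
insert 16 → {16, 32, 36, 41, 42, 46}
insert 10 → {10, 16, 32, 36, 41, 42, 46}
extract-min → 10; now {16, 32, 36, 41, 42, 46}
insert 38 → {16, 32, 36, 38, 41, 42, 46}
insert 15 → {15, 16, 32, 36, 38, 41, 42, 46}
insert 21 → {15, 16, 21, 32, 36, 38, 41, 42, 46}
extract-min → 15; now {16, 21, 32, 36, 38, 41, 42, 46}
insert 29 → {16, 21, 29, 32, 36, 38, 41, 42, 46}
insert 37 → {16, 21, 29, 32, 36, 37, 38, 41, 42, 46}

15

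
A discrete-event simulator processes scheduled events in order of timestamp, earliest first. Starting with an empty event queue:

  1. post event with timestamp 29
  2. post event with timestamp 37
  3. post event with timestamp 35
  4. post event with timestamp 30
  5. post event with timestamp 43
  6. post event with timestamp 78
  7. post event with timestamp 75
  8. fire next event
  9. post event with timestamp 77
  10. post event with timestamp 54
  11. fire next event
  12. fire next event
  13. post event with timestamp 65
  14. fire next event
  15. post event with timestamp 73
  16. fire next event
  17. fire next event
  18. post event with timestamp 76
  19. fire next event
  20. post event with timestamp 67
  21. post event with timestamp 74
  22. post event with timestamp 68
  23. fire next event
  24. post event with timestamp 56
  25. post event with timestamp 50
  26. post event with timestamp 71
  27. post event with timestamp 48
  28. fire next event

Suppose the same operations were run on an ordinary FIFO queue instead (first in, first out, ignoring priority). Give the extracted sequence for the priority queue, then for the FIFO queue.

priority queue: 29, 30, 35, 37, 43, 54, 65, 67, 48; FIFO queue: 29 → 37 → 35 → 30 → 43 → 78 → 75 → 77 → 54

insert 29 → {29}
insert 37 → {29, 37}
insert 35 → {29, 35, 37}
insert 30 → {29, 30, 35, 37}
insert 43 → {29, 30, 35, 37, 43}
insert 78 → {29, 30, 35, 37, 43, 78}
insert 75 → {29, 30, 35, 37, 43, 75, 78}
fire next event → 29; now {30, 35, 37, 43, 75, 78}
insert 77 → {30, 35, 37, 43, 75, 77, 78}
insert 54 → {30, 35, 37, 43, 54, 75, 77, 78}
fire next event → 30; now {35, 37, 43, 54, 75, 77, 78}
fire next event → 35; now {37, 43, 54, 75, 77, 78}
insert 65 → {37, 43, 54, 65, 75, 77, 78}
fire next event → 37; now {43, 54, 65, 75, 77, 78}
insert 73 → {43, 54, 65, 73, 75, 77, 78}
fire next event → 43; now {54, 65, 73, 75, 77, 78}
fire next event → 54; now {65, 73, 75, 77, 78}
insert 76 → {65, 73, 75, 76, 77, 78}
fire next event → 65; now {73, 75, 76, 77, 78}
insert 67 → {67, 73, 75, 76, 77, 78}
insert 74 → {67, 73, 74, 75, 76, 77, 78}
insert 68 → {67, 68, 73, 74, 75, 76, 77, 78}
fire next event → 67; now {68, 73, 74, 75, 76, 77, 78}
insert 56 → {56, 68, 73, 74, 75, 76, 77, 78}
insert 50 → {50, 56, 68, 73, 74, 75, 76, 77, 78}
insert 71 → {50, 56, 68, 71, 73, 74, 75, 76, 77, 78}
insert 48 → {48, 50, 56, 68, 71, 73, 74, 75, 76, 77, 78}
fire next event → 48; now {50, 56, 68, 71, 73, 74, 75, 76, 77, 78}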